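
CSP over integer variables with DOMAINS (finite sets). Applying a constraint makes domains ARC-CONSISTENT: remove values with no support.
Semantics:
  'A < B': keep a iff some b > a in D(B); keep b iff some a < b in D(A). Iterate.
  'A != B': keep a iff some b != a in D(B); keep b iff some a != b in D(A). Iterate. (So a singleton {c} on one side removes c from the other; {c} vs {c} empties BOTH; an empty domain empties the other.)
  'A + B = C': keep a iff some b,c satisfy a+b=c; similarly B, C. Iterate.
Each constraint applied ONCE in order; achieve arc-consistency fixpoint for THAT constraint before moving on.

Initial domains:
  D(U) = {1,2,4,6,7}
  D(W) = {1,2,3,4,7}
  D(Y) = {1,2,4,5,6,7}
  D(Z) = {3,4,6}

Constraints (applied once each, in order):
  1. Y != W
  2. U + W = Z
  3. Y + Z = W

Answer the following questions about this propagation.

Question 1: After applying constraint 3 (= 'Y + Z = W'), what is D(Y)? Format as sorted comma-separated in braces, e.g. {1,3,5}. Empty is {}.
Answer: {1}

Derivation:
Constraint 1 (Y != W) on D(Y)={1,2,4,5,6,7} D(W)={1,2,3,4,7}: no change
Constraint 2 (U + W = Z) on D(U)={1,2,4,6,7} D(W)={1,2,3,4,7} D(Z)={3,4,6}: U {1,2,4,6,7}->{1,2,4}; W {1,2,3,4,7}->{1,2,3,4}
Constraint 3 (Y + Z = W) on D(Y)={1,2,4,5,6,7} D(Z)={3,4,6} D(W)={1,2,3,4}: Y {1,2,4,5,6,7}->{1}; Z {3,4,6}->{3}; W {1,2,3,4}->{4}
So after constraint 3: D(Y) = {1}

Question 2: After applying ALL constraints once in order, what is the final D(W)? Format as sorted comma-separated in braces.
Constraint 1 (Y != W) on D(Y)={1,2,4,5,6,7} D(W)={1,2,3,4,7}: no change
Constraint 2 (U + W = Z) on D(U)={1,2,4,6,7} D(W)={1,2,3,4,7} D(Z)={3,4,6}: U {1,2,4,6,7}->{1,2,4}; W {1,2,3,4,7}->{1,2,3,4}
Constraint 3 (Y + Z = W) on D(Y)={1,2,4,5,6,7} D(Z)={3,4,6} D(W)={1,2,3,4}: Y {1,2,4,5,6,7}->{1}; Z {3,4,6}->{3}; W {1,2,3,4}->{4}
So after all 3 constraints: D(W) = {4}

Answer: {4}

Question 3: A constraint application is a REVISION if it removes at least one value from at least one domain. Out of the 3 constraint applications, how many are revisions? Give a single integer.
Constraint 1 (Y != W) on D(Y)={1,2,4,5,6,7} D(W)={1,2,3,4,7}: no change => not a revision
Constraint 2 (U + W = Z) on D(U)={1,2,4,6,7} D(W)={1,2,3,4,7} D(Z)={3,4,6}: U {1,2,4,6,7}->{1,2,4}; W {1,2,3,4,7}->{1,2,3,4} => REVISION
Constraint 3 (Y + Z = W) on D(Y)={1,2,4,5,6,7} D(Z)={3,4,6} D(W)={1,2,3,4}: Y {1,2,4,5,6,7}->{1}; Z {3,4,6}->{3}; W {1,2,3,4}->{4} => REVISION
Total revisions = 2

Answer: 2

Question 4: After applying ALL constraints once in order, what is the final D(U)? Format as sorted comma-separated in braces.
Answer: {1,2,4}

Derivation:
Constraint 1 (Y != W) on D(Y)={1,2,4,5,6,7} D(W)={1,2,3,4,7}: no change
Constraint 2 (U + W = Z) on D(U)={1,2,4,6,7} D(W)={1,2,3,4,7} D(Z)={3,4,6}: U {1,2,4,6,7}->{1,2,4}; W {1,2,3,4,7}->{1,2,3,4}
Constraint 3 (Y + Z = W) on D(Y)={1,2,4,5,6,7} D(Z)={3,4,6} D(W)={1,2,3,4}: Y {1,2,4,5,6,7}->{1}; Z {3,4,6}->{3}; W {1,2,3,4}->{4}
So after all 3 constraints: D(U) = {1,2,4}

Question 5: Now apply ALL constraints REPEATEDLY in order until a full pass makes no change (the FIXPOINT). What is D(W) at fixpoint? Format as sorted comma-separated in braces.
Answer: {}

Derivation:
pass 0 (initial): D(W)={1,2,3,4,7}
pass 1: U {1,2,4,6,7}->{1,2,4}; W {1,2,3,4,7}->{4}; Y {1,2,4,5,6,7}->{1}; Z {3,4,6}->{3}
pass 2: U {1,2,4}->{}; W {4}->{}; Y {1}->{}; Z {3}->{}
pass 3: no change
Fixpoint after 3 passes: D(W) = {}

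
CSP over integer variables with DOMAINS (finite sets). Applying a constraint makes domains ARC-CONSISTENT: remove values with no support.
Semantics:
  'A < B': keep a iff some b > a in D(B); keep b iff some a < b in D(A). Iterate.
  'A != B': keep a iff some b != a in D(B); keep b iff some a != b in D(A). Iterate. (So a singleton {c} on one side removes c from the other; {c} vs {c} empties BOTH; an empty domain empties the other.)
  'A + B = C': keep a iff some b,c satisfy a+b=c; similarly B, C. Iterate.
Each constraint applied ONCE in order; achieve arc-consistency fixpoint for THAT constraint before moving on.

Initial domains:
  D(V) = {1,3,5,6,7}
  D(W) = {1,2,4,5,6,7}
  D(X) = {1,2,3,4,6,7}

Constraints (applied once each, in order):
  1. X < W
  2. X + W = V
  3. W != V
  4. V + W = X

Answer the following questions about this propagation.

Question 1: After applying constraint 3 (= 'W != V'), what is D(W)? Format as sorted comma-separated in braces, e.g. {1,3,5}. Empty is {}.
Answer: {2,4,5,6}

Derivation:
Constraint 1 (X < W) on D(X)={1,2,3,4,6,7} D(W)={1,2,4,5,6,7}: X {1,2,3,4,6,7}->{1,2,3,4,6}; W {1,2,4,5,6,7}->{2,4,5,6,7}
Constraint 2 (X + W = V) on D(X)={1,2,3,4,6} D(W)={2,4,5,6,7} D(V)={1,3,5,6,7}: X {1,2,3,4,6}->{1,2,3,4}; W {2,4,5,6,7}->{2,4,5,6}; V {1,3,5,6,7}->{3,5,6,7}
Constraint 3 (W != V) on D(W)={2,4,5,6} D(V)={3,5,6,7}: no change
So after constraint 3: D(W) = {2,4,5,6}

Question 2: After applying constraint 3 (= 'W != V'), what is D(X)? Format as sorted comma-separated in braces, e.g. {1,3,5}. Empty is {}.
Constraint 1 (X < W) on D(X)={1,2,3,4,6,7} D(W)={1,2,4,5,6,7}: X {1,2,3,4,6,7}->{1,2,3,4,6}; W {1,2,4,5,6,7}->{2,4,5,6,7}
Constraint 2 (X + W = V) on D(X)={1,2,3,4,6} D(W)={2,4,5,6,7} D(V)={1,3,5,6,7}: X {1,2,3,4,6}->{1,2,3,4}; W {2,4,5,6,7}->{2,4,5,6}; V {1,3,5,6,7}->{3,5,6,7}
Constraint 3 (W != V) on D(W)={2,4,5,6} D(V)={3,5,6,7}: no change
So after constraint 3: D(X) = {1,2,3,4}

Answer: {1,2,3,4}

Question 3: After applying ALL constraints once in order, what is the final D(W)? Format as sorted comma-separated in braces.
Answer: {}

Derivation:
Constraint 1 (X < W) on D(X)={1,2,3,4,6,7} D(W)={1,2,4,5,6,7}: X {1,2,3,4,6,7}->{1,2,3,4,6}; W {1,2,4,5,6,7}->{2,4,5,6,7}
Constraint 2 (X + W = V) on D(X)={1,2,3,4,6} D(W)={2,4,5,6,7} D(V)={1,3,5,6,7}: X {1,2,3,4,6}->{1,2,3,4}; W {2,4,5,6,7}->{2,4,5,6}; V {1,3,5,6,7}->{3,5,6,7}
Constraint 3 (W != V) on D(W)={2,4,5,6} D(V)={3,5,6,7}: no change
Constraint 4 (V + W = X) on D(V)={3,5,6,7} D(W)={2,4,5,6} D(X)={1,2,3,4}: V {3,5,6,7}->{}; W {2,4,5,6}->{}; X {1,2,3,4}->{}
So after all 4 constraints: D(W) = {}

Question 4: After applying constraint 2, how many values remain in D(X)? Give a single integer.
Answer: 4

Derivation:
Constraint 1 (X < W) on D(X)={1,2,3,4,6,7} D(W)={1,2,4,5,6,7}: X {1,2,3,4,6,7}->{1,2,3,4,6}; W {1,2,4,5,6,7}->{2,4,5,6,7}
Constraint 2 (X + W = V) on D(X)={1,2,3,4,6} D(W)={2,4,5,6,7} D(V)={1,3,5,6,7}: X {1,2,3,4,6}->{1,2,3,4}; W {2,4,5,6,7}->{2,4,5,6}; V {1,3,5,6,7}->{3,5,6,7}
So after constraint 2: D(X)={1,2,3,4}, size = 4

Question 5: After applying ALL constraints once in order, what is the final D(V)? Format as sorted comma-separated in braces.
Constraint 1 (X < W) on D(X)={1,2,3,4,6,7} D(W)={1,2,4,5,6,7}: X {1,2,3,4,6,7}->{1,2,3,4,6}; W {1,2,4,5,6,7}->{2,4,5,6,7}
Constraint 2 (X + W = V) on D(X)={1,2,3,4,6} D(W)={2,4,5,6,7} D(V)={1,3,5,6,7}: X {1,2,3,4,6}->{1,2,3,4}; W {2,4,5,6,7}->{2,4,5,6}; V {1,3,5,6,7}->{3,5,6,7}
Constraint 3 (W != V) on D(W)={2,4,5,6} D(V)={3,5,6,7}: no change
Constraint 4 (V + W = X) on D(V)={3,5,6,7} D(W)={2,4,5,6} D(X)={1,2,3,4}: V {3,5,6,7}->{}; W {2,4,5,6}->{}; X {1,2,3,4}->{}
So after all 4 constraints: D(V) = {}

Answer: {}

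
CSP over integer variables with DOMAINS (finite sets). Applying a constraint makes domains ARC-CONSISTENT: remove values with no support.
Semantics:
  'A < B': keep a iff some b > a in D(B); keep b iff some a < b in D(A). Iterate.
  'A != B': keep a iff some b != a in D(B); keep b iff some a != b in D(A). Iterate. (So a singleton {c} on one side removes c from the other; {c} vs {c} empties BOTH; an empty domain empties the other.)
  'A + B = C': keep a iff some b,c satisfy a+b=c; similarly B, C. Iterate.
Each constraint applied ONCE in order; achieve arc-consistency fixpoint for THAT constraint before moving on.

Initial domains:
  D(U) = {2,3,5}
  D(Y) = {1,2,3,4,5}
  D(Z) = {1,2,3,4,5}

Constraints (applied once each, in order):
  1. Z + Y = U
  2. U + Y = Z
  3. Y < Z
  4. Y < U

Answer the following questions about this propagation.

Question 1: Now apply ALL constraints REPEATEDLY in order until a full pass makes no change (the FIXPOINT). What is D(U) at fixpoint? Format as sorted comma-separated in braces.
pass 0 (initial): D(U)={2,3,5}
pass 1: U {2,3,5}->{2,3}; Y {1,2,3,4,5}->{1,2}; Z {1,2,3,4,5}->{3,4}
pass 2: U {2,3}->{}; Y {1,2}->{}; Z {3,4}->{}
pass 3: no change
Fixpoint after 3 passes: D(U) = {}

Answer: {}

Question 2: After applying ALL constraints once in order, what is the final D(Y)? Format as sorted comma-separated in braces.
Constraint 1 (Z + Y = U) on D(Z)={1,2,3,4,5} D(Y)={1,2,3,4,5} D(U)={2,3,5}: Z {1,2,3,4,5}->{1,2,3,4}; Y {1,2,3,4,5}->{1,2,3,4}
Constraint 2 (U + Y = Z) on D(U)={2,3,5} D(Y)={1,2,3,4} D(Z)={1,2,3,4}: U {2,3,5}->{2,3}; Y {1,2,3,4}->{1,2}; Z {1,2,3,4}->{3,4}
Constraint 3 (Y < Z) on D(Y)={1,2} D(Z)={3,4}: no change
Constraint 4 (Y < U) on D(Y)={1,2} D(U)={2,3}: no change
So after all 4 constraints: D(Y) = {1,2}

Answer: {1,2}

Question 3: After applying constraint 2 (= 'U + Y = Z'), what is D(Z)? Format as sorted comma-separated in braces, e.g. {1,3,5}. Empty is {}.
Constraint 1 (Z + Y = U) on D(Z)={1,2,3,4,5} D(Y)={1,2,3,4,5} D(U)={2,3,5}: Z {1,2,3,4,5}->{1,2,3,4}; Y {1,2,3,4,5}->{1,2,3,4}
Constraint 2 (U + Y = Z) on D(U)={2,3,5} D(Y)={1,2,3,4} D(Z)={1,2,3,4}: U {2,3,5}->{2,3}; Y {1,2,3,4}->{1,2}; Z {1,2,3,4}->{3,4}
So after constraint 2: D(Z) = {3,4}

Answer: {3,4}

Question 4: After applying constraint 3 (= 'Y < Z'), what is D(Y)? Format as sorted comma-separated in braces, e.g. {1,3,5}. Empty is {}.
Answer: {1,2}

Derivation:
Constraint 1 (Z + Y = U) on D(Z)={1,2,3,4,5} D(Y)={1,2,3,4,5} D(U)={2,3,5}: Z {1,2,3,4,5}->{1,2,3,4}; Y {1,2,3,4,5}->{1,2,3,4}
Constraint 2 (U + Y = Z) on D(U)={2,3,5} D(Y)={1,2,3,4} D(Z)={1,2,3,4}: U {2,3,5}->{2,3}; Y {1,2,3,4}->{1,2}; Z {1,2,3,4}->{3,4}
Constraint 3 (Y < Z) on D(Y)={1,2} D(Z)={3,4}: no change
So after constraint 3: D(Y) = {1,2}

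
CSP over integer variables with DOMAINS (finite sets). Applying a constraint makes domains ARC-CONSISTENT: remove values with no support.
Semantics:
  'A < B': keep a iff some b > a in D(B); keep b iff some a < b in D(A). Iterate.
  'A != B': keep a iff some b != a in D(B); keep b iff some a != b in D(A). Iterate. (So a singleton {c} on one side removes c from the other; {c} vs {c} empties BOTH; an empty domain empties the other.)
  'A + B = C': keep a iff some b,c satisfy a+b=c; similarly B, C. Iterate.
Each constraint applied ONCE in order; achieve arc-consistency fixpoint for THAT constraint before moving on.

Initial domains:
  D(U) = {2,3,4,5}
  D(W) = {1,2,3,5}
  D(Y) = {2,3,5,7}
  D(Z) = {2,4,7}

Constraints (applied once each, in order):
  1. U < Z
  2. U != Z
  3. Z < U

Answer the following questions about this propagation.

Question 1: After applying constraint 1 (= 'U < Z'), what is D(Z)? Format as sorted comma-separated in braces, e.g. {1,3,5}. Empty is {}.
Answer: {4,7}

Derivation:
Constraint 1 (U < Z) on D(U)={2,3,4,5} D(Z)={2,4,7}: Z {2,4,7}->{4,7}
So after constraint 1: D(Z) = {4,7}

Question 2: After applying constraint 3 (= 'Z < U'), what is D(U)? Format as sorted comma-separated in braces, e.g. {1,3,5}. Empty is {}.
Constraint 1 (U < Z) on D(U)={2,3,4,5} D(Z)={2,4,7}: Z {2,4,7}->{4,7}
Constraint 2 (U != Z) on D(U)={2,3,4,5} D(Z)={4,7}: no change
Constraint 3 (Z < U) on D(Z)={4,7} D(U)={2,3,4,5}: Z {4,7}->{4}; U {2,3,4,5}->{5}
So after constraint 3: D(U) = {5}

Answer: {5}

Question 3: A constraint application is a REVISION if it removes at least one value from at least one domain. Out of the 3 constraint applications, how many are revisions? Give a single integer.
Constraint 1 (U < Z) on D(U)={2,3,4,5} D(Z)={2,4,7}: Z {2,4,7}->{4,7} => REVISION
Constraint 2 (U != Z) on D(U)={2,3,4,5} D(Z)={4,7}: no change => not a revision
Constraint 3 (Z < U) on D(Z)={4,7} D(U)={2,3,4,5}: Z {4,7}->{4}; U {2,3,4,5}->{5} => REVISION
Total revisions = 2

Answer: 2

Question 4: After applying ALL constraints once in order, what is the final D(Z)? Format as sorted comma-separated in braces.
Answer: {4}

Derivation:
Constraint 1 (U < Z) on D(U)={2,3,4,5} D(Z)={2,4,7}: Z {2,4,7}->{4,7}
Constraint 2 (U != Z) on D(U)={2,3,4,5} D(Z)={4,7}: no change
Constraint 3 (Z < U) on D(Z)={4,7} D(U)={2,3,4,5}: Z {4,7}->{4}; U {2,3,4,5}->{5}
So after all 3 constraints: D(Z) = {4}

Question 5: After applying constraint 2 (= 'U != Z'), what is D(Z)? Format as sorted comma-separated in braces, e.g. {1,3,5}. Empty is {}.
Answer: {4,7}

Derivation:
Constraint 1 (U < Z) on D(U)={2,3,4,5} D(Z)={2,4,7}: Z {2,4,7}->{4,7}
Constraint 2 (U != Z) on D(U)={2,3,4,5} D(Z)={4,7}: no change
So after constraint 2: D(Z) = {4,7}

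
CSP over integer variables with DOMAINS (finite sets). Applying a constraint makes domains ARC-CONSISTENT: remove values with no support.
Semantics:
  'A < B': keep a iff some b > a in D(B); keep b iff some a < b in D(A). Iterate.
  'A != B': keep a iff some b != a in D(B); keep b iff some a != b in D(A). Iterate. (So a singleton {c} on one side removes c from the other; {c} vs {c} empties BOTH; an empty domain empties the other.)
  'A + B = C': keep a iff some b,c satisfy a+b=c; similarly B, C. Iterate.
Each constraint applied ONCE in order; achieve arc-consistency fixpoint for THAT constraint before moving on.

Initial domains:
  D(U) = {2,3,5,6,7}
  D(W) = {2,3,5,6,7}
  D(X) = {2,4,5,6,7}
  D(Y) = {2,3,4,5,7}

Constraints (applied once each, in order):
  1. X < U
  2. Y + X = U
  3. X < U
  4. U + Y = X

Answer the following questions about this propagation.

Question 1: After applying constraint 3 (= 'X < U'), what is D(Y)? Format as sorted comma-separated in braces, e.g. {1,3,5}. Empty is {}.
Constraint 1 (X < U) on D(X)={2,4,5,6,7} D(U)={2,3,5,6,7}: X {2,4,5,6,7}->{2,4,5,6}; U {2,3,5,6,7}->{3,5,6,7}
Constraint 2 (Y + X = U) on D(Y)={2,3,4,5,7} D(X)={2,4,5,6} D(U)={3,5,6,7}: Y {2,3,4,5,7}->{2,3,4,5}; X {2,4,5,6}->{2,4,5}; U {3,5,6,7}->{5,6,7}
Constraint 3 (X < U) on D(X)={2,4,5} D(U)={5,6,7}: no change
So after constraint 3: D(Y) = {2,3,4,5}

Answer: {2,3,4,5}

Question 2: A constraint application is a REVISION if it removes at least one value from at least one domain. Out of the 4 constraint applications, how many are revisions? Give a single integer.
Constraint 1 (X < U) on D(X)={2,4,5,6,7} D(U)={2,3,5,6,7}: X {2,4,5,6,7}->{2,4,5,6}; U {2,3,5,6,7}->{3,5,6,7} => REVISION
Constraint 2 (Y + X = U) on D(Y)={2,3,4,5,7} D(X)={2,4,5,6} D(U)={3,5,6,7}: Y {2,3,4,5,7}->{2,3,4,5}; X {2,4,5,6}->{2,4,5}; U {3,5,6,7}->{5,6,7} => REVISION
Constraint 3 (X < U) on D(X)={2,4,5} D(U)={5,6,7}: no change => not a revision
Constraint 4 (U + Y = X) on D(U)={5,6,7} D(Y)={2,3,4,5} D(X)={2,4,5}: U {5,6,7}->{}; Y {2,3,4,5}->{}; X {2,4,5}->{} => REVISION
Total revisions = 3

Answer: 3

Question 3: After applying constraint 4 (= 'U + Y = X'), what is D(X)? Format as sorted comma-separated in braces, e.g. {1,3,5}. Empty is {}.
Answer: {}

Derivation:
Constraint 1 (X < U) on D(X)={2,4,5,6,7} D(U)={2,3,5,6,7}: X {2,4,5,6,7}->{2,4,5,6}; U {2,3,5,6,7}->{3,5,6,7}
Constraint 2 (Y + X = U) on D(Y)={2,3,4,5,7} D(X)={2,4,5,6} D(U)={3,5,6,7}: Y {2,3,4,5,7}->{2,3,4,5}; X {2,4,5,6}->{2,4,5}; U {3,5,6,7}->{5,6,7}
Constraint 3 (X < U) on D(X)={2,4,5} D(U)={5,6,7}: no change
Constraint 4 (U + Y = X) on D(U)={5,6,7} D(Y)={2,3,4,5} D(X)={2,4,5}: U {5,6,7}->{}; Y {2,3,4,5}->{}; X {2,4,5}->{}
So after constraint 4: D(X) = {}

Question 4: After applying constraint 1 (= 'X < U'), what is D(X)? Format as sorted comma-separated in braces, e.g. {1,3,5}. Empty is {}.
Constraint 1 (X < U) on D(X)={2,4,5,6,7} D(U)={2,3,5,6,7}: X {2,4,5,6,7}->{2,4,5,6}; U {2,3,5,6,7}->{3,5,6,7}
So after constraint 1: D(X) = {2,4,5,6}

Answer: {2,4,5,6}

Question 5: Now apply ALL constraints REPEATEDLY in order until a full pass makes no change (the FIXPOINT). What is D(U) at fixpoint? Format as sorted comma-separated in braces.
pass 0 (initial): D(U)={2,3,5,6,7}
pass 1: U {2,3,5,6,7}->{}; X {2,4,5,6,7}->{}; Y {2,3,4,5,7}->{}
pass 2: no change
Fixpoint after 2 passes: D(U) = {}

Answer: {}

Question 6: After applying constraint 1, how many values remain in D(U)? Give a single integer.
Answer: 4

Derivation:
Constraint 1 (X < U) on D(X)={2,4,5,6,7} D(U)={2,3,5,6,7}: X {2,4,5,6,7}->{2,4,5,6}; U {2,3,5,6,7}->{3,5,6,7}
So after constraint 1: D(U)={3,5,6,7}, size = 4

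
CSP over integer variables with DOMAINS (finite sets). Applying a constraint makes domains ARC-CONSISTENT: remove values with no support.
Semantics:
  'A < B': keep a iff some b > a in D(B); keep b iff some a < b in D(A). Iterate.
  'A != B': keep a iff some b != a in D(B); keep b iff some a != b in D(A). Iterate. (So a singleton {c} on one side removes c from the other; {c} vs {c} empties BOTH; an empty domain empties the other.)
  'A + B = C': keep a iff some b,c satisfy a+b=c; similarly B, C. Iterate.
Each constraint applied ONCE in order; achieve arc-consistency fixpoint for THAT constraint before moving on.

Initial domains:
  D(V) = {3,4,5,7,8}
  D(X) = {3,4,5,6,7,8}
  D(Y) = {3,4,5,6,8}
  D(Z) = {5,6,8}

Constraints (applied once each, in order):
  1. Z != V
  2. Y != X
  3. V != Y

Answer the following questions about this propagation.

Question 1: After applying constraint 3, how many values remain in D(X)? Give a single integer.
Answer: 6

Derivation:
Constraint 1 (Z != V) on D(Z)={5,6,8} D(V)={3,4,5,7,8}: no change
Constraint 2 (Y != X) on D(Y)={3,4,5,6,8} D(X)={3,4,5,6,7,8}: no change
Constraint 3 (V != Y) on D(V)={3,4,5,7,8} D(Y)={3,4,5,6,8}: no change
So after constraint 3: D(X)={3,4,5,6,7,8}, size = 6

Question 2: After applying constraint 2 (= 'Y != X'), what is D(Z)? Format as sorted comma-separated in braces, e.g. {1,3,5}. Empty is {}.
Constraint 1 (Z != V) on D(Z)={5,6,8} D(V)={3,4,5,7,8}: no change
Constraint 2 (Y != X) on D(Y)={3,4,5,6,8} D(X)={3,4,5,6,7,8}: no change
So after constraint 2: D(Z) = {5,6,8}

Answer: {5,6,8}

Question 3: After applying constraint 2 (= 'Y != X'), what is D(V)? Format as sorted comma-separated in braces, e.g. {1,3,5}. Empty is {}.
Answer: {3,4,5,7,8}

Derivation:
Constraint 1 (Z != V) on D(Z)={5,6,8} D(V)={3,4,5,7,8}: no change
Constraint 2 (Y != X) on D(Y)={3,4,5,6,8} D(X)={3,4,5,6,7,8}: no change
So after constraint 2: D(V) = {3,4,5,7,8}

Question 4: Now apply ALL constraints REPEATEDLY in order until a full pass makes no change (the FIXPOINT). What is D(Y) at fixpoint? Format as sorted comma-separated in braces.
pass 0 (initial): D(Y)={3,4,5,6,8}
pass 1: no change
Fixpoint after 1 passes: D(Y) = {3,4,5,6,8}

Answer: {3,4,5,6,8}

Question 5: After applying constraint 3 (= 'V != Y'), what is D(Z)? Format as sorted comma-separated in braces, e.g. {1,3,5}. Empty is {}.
Answer: {5,6,8}

Derivation:
Constraint 1 (Z != V) on D(Z)={5,6,8} D(V)={3,4,5,7,8}: no change
Constraint 2 (Y != X) on D(Y)={3,4,5,6,8} D(X)={3,4,5,6,7,8}: no change
Constraint 3 (V != Y) on D(V)={3,4,5,7,8} D(Y)={3,4,5,6,8}: no change
So after constraint 3: D(Z) = {5,6,8}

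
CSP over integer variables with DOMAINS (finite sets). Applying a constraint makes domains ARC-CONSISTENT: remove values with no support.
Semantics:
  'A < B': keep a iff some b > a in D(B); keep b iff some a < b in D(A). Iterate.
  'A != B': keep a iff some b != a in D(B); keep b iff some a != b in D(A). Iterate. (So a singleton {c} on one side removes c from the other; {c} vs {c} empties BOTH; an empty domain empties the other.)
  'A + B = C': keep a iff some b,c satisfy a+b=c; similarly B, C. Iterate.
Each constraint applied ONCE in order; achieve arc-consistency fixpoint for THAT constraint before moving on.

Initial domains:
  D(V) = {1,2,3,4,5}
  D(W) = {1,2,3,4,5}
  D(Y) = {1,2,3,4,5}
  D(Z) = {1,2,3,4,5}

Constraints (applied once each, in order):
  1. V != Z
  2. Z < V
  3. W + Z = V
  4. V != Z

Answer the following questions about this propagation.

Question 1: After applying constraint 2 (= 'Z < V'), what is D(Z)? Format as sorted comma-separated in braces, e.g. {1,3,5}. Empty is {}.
Constraint 1 (V != Z) on D(V)={1,2,3,4,5} D(Z)={1,2,3,4,5}: no change
Constraint 2 (Z < V) on D(Z)={1,2,3,4,5} D(V)={1,2,3,4,5}: Z {1,2,3,4,5}->{1,2,3,4}; V {1,2,3,4,5}->{2,3,4,5}
So after constraint 2: D(Z) = {1,2,3,4}

Answer: {1,2,3,4}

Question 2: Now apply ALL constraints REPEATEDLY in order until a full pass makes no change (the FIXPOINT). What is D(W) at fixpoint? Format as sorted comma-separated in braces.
Answer: {1,2,3,4}

Derivation:
pass 0 (initial): D(W)={1,2,3,4,5}
pass 1: V {1,2,3,4,5}->{2,3,4,5}; W {1,2,3,4,5}->{1,2,3,4}; Z {1,2,3,4,5}->{1,2,3,4}
pass 2: no change
Fixpoint after 2 passes: D(W) = {1,2,3,4}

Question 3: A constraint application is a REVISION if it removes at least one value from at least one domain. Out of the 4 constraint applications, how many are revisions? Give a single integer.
Answer: 2

Derivation:
Constraint 1 (V != Z) on D(V)={1,2,3,4,5} D(Z)={1,2,3,4,5}: no change => not a revision
Constraint 2 (Z < V) on D(Z)={1,2,3,4,5} D(V)={1,2,3,4,5}: Z {1,2,3,4,5}->{1,2,3,4}; V {1,2,3,4,5}->{2,3,4,5} => REVISION
Constraint 3 (W + Z = V) on D(W)={1,2,3,4,5} D(Z)={1,2,3,4} D(V)={2,3,4,5}: W {1,2,3,4,5}->{1,2,3,4} => REVISION
Constraint 4 (V != Z) on D(V)={2,3,4,5} D(Z)={1,2,3,4}: no change => not a revision
Total revisions = 2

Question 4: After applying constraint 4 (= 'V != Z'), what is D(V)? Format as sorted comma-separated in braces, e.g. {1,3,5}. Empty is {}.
Answer: {2,3,4,5}

Derivation:
Constraint 1 (V != Z) on D(V)={1,2,3,4,5} D(Z)={1,2,3,4,5}: no change
Constraint 2 (Z < V) on D(Z)={1,2,3,4,5} D(V)={1,2,3,4,5}: Z {1,2,3,4,5}->{1,2,3,4}; V {1,2,3,4,5}->{2,3,4,5}
Constraint 3 (W + Z = V) on D(W)={1,2,3,4,5} D(Z)={1,2,3,4} D(V)={2,3,4,5}: W {1,2,3,4,5}->{1,2,3,4}
Constraint 4 (V != Z) on D(V)={2,3,4,5} D(Z)={1,2,3,4}: no change
So after constraint 4: D(V) = {2,3,4,5}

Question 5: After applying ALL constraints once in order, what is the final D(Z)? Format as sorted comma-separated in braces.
Constraint 1 (V != Z) on D(V)={1,2,3,4,5} D(Z)={1,2,3,4,5}: no change
Constraint 2 (Z < V) on D(Z)={1,2,3,4,5} D(V)={1,2,3,4,5}: Z {1,2,3,4,5}->{1,2,3,4}; V {1,2,3,4,5}->{2,3,4,5}
Constraint 3 (W + Z = V) on D(W)={1,2,3,4,5} D(Z)={1,2,3,4} D(V)={2,3,4,5}: W {1,2,3,4,5}->{1,2,3,4}
Constraint 4 (V != Z) on D(V)={2,3,4,5} D(Z)={1,2,3,4}: no change
So after all 4 constraints: D(Z) = {1,2,3,4}

Answer: {1,2,3,4}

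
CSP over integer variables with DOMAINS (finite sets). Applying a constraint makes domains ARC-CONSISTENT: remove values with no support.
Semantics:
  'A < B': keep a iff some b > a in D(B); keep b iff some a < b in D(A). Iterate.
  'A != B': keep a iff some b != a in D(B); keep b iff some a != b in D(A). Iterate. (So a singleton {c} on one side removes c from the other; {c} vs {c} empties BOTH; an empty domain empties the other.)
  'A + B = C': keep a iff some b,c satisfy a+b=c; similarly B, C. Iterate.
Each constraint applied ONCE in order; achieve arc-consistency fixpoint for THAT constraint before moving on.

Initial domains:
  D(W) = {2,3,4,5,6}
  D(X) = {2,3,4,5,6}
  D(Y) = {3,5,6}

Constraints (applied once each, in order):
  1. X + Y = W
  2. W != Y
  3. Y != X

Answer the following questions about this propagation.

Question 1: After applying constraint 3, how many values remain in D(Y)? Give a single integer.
Answer: 1

Derivation:
Constraint 1 (X + Y = W) on D(X)={2,3,4,5,6} D(Y)={3,5,6} D(W)={2,3,4,5,6}: X {2,3,4,5,6}->{2,3}; Y {3,5,6}->{3}; W {2,3,4,5,6}->{5,6}
Constraint 2 (W != Y) on D(W)={5,6} D(Y)={3}: no change
Constraint 3 (Y != X) on D(Y)={3} D(X)={2,3}: X {2,3}->{2}
So after constraint 3: D(Y)={3}, size = 1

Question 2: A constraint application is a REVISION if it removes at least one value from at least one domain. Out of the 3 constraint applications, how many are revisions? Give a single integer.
Constraint 1 (X + Y = W) on D(X)={2,3,4,5,6} D(Y)={3,5,6} D(W)={2,3,4,5,6}: X {2,3,4,5,6}->{2,3}; Y {3,5,6}->{3}; W {2,3,4,5,6}->{5,6} => REVISION
Constraint 2 (W != Y) on D(W)={5,6} D(Y)={3}: no change => not a revision
Constraint 3 (Y != X) on D(Y)={3} D(X)={2,3}: X {2,3}->{2} => REVISION
Total revisions = 2

Answer: 2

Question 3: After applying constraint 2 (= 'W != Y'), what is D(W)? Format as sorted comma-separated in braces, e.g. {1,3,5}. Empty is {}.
Answer: {5,6}

Derivation:
Constraint 1 (X + Y = W) on D(X)={2,3,4,5,6} D(Y)={3,5,6} D(W)={2,3,4,5,6}: X {2,3,4,5,6}->{2,3}; Y {3,5,6}->{3}; W {2,3,4,5,6}->{5,6}
Constraint 2 (W != Y) on D(W)={5,6} D(Y)={3}: no change
So after constraint 2: D(W) = {5,6}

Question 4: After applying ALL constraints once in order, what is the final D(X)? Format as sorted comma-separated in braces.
Answer: {2}

Derivation:
Constraint 1 (X + Y = W) on D(X)={2,3,4,5,6} D(Y)={3,5,6} D(W)={2,3,4,5,6}: X {2,3,4,5,6}->{2,3}; Y {3,5,6}->{3}; W {2,3,4,5,6}->{5,6}
Constraint 2 (W != Y) on D(W)={5,6} D(Y)={3}: no change
Constraint 3 (Y != X) on D(Y)={3} D(X)={2,3}: X {2,3}->{2}
So after all 3 constraints: D(X) = {2}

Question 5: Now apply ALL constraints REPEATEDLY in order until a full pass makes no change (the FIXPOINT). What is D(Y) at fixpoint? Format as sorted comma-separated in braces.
Answer: {3}

Derivation:
pass 0 (initial): D(Y)={3,5,6}
pass 1: W {2,3,4,5,6}->{5,6}; X {2,3,4,5,6}->{2}; Y {3,5,6}->{3}
pass 2: W {5,6}->{5}
pass 3: no change
Fixpoint after 3 passes: D(Y) = {3}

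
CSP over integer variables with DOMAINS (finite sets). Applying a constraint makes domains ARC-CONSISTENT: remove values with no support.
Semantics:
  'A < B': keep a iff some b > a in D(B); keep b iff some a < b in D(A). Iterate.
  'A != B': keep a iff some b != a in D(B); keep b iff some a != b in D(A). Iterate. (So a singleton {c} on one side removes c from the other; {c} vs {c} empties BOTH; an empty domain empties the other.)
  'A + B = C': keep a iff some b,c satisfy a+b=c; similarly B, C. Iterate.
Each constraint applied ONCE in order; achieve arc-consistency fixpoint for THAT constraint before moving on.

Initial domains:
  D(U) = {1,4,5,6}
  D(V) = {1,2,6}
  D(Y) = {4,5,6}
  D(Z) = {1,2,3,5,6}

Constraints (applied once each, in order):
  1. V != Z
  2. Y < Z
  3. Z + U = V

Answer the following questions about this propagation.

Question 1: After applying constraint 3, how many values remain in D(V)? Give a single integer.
Answer: 1

Derivation:
Constraint 1 (V != Z) on D(V)={1,2,6} D(Z)={1,2,3,5,6}: no change
Constraint 2 (Y < Z) on D(Y)={4,5,6} D(Z)={1,2,3,5,6}: Y {4,5,6}->{4,5}; Z {1,2,3,5,6}->{5,6}
Constraint 3 (Z + U = V) on D(Z)={5,6} D(U)={1,4,5,6} D(V)={1,2,6}: Z {5,6}->{5}; U {1,4,5,6}->{1}; V {1,2,6}->{6}
So after constraint 3: D(V)={6}, size = 1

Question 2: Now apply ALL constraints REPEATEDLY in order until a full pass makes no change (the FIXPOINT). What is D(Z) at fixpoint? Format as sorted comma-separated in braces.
Answer: {5}

Derivation:
pass 0 (initial): D(Z)={1,2,3,5,6}
pass 1: U {1,4,5,6}->{1}; V {1,2,6}->{6}; Y {4,5,6}->{4,5}; Z {1,2,3,5,6}->{5}
pass 2: Y {4,5}->{4}
pass 3: no change
Fixpoint after 3 passes: D(Z) = {5}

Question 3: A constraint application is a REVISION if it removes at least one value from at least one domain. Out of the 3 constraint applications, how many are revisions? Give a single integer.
Answer: 2

Derivation:
Constraint 1 (V != Z) on D(V)={1,2,6} D(Z)={1,2,3,5,6}: no change => not a revision
Constraint 2 (Y < Z) on D(Y)={4,5,6} D(Z)={1,2,3,5,6}: Y {4,5,6}->{4,5}; Z {1,2,3,5,6}->{5,6} => REVISION
Constraint 3 (Z + U = V) on D(Z)={5,6} D(U)={1,4,5,6} D(V)={1,2,6}: Z {5,6}->{5}; U {1,4,5,6}->{1}; V {1,2,6}->{6} => REVISION
Total revisions = 2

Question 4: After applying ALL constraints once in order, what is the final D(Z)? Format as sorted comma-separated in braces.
Constraint 1 (V != Z) on D(V)={1,2,6} D(Z)={1,2,3,5,6}: no change
Constraint 2 (Y < Z) on D(Y)={4,5,6} D(Z)={1,2,3,5,6}: Y {4,5,6}->{4,5}; Z {1,2,3,5,6}->{5,6}
Constraint 3 (Z + U = V) on D(Z)={5,6} D(U)={1,4,5,6} D(V)={1,2,6}: Z {5,6}->{5}; U {1,4,5,6}->{1}; V {1,2,6}->{6}
So after all 3 constraints: D(Z) = {5}

Answer: {5}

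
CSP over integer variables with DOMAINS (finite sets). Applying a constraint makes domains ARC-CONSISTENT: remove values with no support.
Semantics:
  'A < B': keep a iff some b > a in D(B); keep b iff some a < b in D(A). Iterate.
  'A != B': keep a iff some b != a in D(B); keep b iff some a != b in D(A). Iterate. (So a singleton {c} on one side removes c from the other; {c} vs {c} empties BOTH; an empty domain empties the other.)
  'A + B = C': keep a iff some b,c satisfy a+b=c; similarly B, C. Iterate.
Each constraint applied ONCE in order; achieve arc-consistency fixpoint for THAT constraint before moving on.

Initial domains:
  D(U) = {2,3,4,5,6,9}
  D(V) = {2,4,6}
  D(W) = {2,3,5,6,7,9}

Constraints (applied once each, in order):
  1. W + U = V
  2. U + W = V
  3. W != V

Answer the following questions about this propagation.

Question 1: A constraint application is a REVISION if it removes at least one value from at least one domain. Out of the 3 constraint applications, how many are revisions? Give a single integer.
Answer: 1

Derivation:
Constraint 1 (W + U = V) on D(W)={2,3,5,6,7,9} D(U)={2,3,4,5,6,9} D(V)={2,4,6}: W {2,3,5,6,7,9}->{2,3}; U {2,3,4,5,6,9}->{2,3,4}; V {2,4,6}->{4,6} => REVISION
Constraint 2 (U + W = V) on D(U)={2,3,4} D(W)={2,3} D(V)={4,6}: no change => not a revision
Constraint 3 (W != V) on D(W)={2,3} D(V)={4,6}: no change => not a revision
Total revisions = 1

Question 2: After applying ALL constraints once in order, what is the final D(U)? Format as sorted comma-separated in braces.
Answer: {2,3,4}

Derivation:
Constraint 1 (W + U = V) on D(W)={2,3,5,6,7,9} D(U)={2,3,4,5,6,9} D(V)={2,4,6}: W {2,3,5,6,7,9}->{2,3}; U {2,3,4,5,6,9}->{2,3,4}; V {2,4,6}->{4,6}
Constraint 2 (U + W = V) on D(U)={2,3,4} D(W)={2,3} D(V)={4,6}: no change
Constraint 3 (W != V) on D(W)={2,3} D(V)={4,6}: no change
So after all 3 constraints: D(U) = {2,3,4}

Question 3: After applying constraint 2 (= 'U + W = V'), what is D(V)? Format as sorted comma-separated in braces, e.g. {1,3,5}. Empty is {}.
Constraint 1 (W + U = V) on D(W)={2,3,5,6,7,9} D(U)={2,3,4,5,6,9} D(V)={2,4,6}: W {2,3,5,6,7,9}->{2,3}; U {2,3,4,5,6,9}->{2,3,4}; V {2,4,6}->{4,6}
Constraint 2 (U + W = V) on D(U)={2,3,4} D(W)={2,3} D(V)={4,6}: no change
So after constraint 2: D(V) = {4,6}

Answer: {4,6}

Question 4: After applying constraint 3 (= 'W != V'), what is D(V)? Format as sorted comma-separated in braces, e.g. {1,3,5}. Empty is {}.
Constraint 1 (W + U = V) on D(W)={2,3,5,6,7,9} D(U)={2,3,4,5,6,9} D(V)={2,4,6}: W {2,3,5,6,7,9}->{2,3}; U {2,3,4,5,6,9}->{2,3,4}; V {2,4,6}->{4,6}
Constraint 2 (U + W = V) on D(U)={2,3,4} D(W)={2,3} D(V)={4,6}: no change
Constraint 3 (W != V) on D(W)={2,3} D(V)={4,6}: no change
So after constraint 3: D(V) = {4,6}

Answer: {4,6}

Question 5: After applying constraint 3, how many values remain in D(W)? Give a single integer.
Answer: 2

Derivation:
Constraint 1 (W + U = V) on D(W)={2,3,5,6,7,9} D(U)={2,3,4,5,6,9} D(V)={2,4,6}: W {2,3,5,6,7,9}->{2,3}; U {2,3,4,5,6,9}->{2,3,4}; V {2,4,6}->{4,6}
Constraint 2 (U + W = V) on D(U)={2,3,4} D(W)={2,3} D(V)={4,6}: no change
Constraint 3 (W != V) on D(W)={2,3} D(V)={4,6}: no change
So after constraint 3: D(W)={2,3}, size = 2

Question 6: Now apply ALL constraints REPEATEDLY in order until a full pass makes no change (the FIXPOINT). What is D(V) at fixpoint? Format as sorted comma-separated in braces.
Answer: {4,6}

Derivation:
pass 0 (initial): D(V)={2,4,6}
pass 1: U {2,3,4,5,6,9}->{2,3,4}; V {2,4,6}->{4,6}; W {2,3,5,6,7,9}->{2,3}
pass 2: no change
Fixpoint after 2 passes: D(V) = {4,6}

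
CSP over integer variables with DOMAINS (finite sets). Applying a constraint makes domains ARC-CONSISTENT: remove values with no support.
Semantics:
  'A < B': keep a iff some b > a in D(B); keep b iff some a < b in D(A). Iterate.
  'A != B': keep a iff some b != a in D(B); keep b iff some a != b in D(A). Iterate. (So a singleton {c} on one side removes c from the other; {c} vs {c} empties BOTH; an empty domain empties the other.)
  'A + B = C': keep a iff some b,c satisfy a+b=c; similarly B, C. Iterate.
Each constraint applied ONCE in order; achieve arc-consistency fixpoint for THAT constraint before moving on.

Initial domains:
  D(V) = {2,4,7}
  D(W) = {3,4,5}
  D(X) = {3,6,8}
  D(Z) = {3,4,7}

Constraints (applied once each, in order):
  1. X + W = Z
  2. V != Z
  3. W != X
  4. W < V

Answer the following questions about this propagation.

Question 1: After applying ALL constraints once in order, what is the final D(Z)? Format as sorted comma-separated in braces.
Constraint 1 (X + W = Z) on D(X)={3,6,8} D(W)={3,4,5} D(Z)={3,4,7}: X {3,6,8}->{3}; W {3,4,5}->{4}; Z {3,4,7}->{7}
Constraint 2 (V != Z) on D(V)={2,4,7} D(Z)={7}: V {2,4,7}->{2,4}
Constraint 3 (W != X) on D(W)={4} D(X)={3}: no change
Constraint 4 (W < V) on D(W)={4} D(V)={2,4}: W {4}->{}; V {2,4}->{}
So after all 4 constraints: D(Z) = {7}

Answer: {7}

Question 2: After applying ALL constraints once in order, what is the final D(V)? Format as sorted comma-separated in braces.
Answer: {}

Derivation:
Constraint 1 (X + W = Z) on D(X)={3,6,8} D(W)={3,4,5} D(Z)={3,4,7}: X {3,6,8}->{3}; W {3,4,5}->{4}; Z {3,4,7}->{7}
Constraint 2 (V != Z) on D(V)={2,4,7} D(Z)={7}: V {2,4,7}->{2,4}
Constraint 3 (W != X) on D(W)={4} D(X)={3}: no change
Constraint 4 (W < V) on D(W)={4} D(V)={2,4}: W {4}->{}; V {2,4}->{}
So after all 4 constraints: D(V) = {}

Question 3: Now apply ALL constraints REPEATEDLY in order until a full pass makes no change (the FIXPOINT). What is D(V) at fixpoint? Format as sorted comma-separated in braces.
Answer: {}

Derivation:
pass 0 (initial): D(V)={2,4,7}
pass 1: V {2,4,7}->{}; W {3,4,5}->{}; X {3,6,8}->{3}; Z {3,4,7}->{7}
pass 2: X {3}->{}; Z {7}->{}
pass 3: no change
Fixpoint after 3 passes: D(V) = {}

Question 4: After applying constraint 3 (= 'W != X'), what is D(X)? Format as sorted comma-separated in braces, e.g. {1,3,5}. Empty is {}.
Constraint 1 (X + W = Z) on D(X)={3,6,8} D(W)={3,4,5} D(Z)={3,4,7}: X {3,6,8}->{3}; W {3,4,5}->{4}; Z {3,4,7}->{7}
Constraint 2 (V != Z) on D(V)={2,4,7} D(Z)={7}: V {2,4,7}->{2,4}
Constraint 3 (W != X) on D(W)={4} D(X)={3}: no change
So after constraint 3: D(X) = {3}

Answer: {3}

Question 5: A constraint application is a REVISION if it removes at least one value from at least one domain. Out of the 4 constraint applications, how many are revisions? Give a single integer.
Constraint 1 (X + W = Z) on D(X)={3,6,8} D(W)={3,4,5} D(Z)={3,4,7}: X {3,6,8}->{3}; W {3,4,5}->{4}; Z {3,4,7}->{7} => REVISION
Constraint 2 (V != Z) on D(V)={2,4,7} D(Z)={7}: V {2,4,7}->{2,4} => REVISION
Constraint 3 (W != X) on D(W)={4} D(X)={3}: no change => not a revision
Constraint 4 (W < V) on D(W)={4} D(V)={2,4}: W {4}->{}; V {2,4}->{} => REVISION
Total revisions = 3

Answer: 3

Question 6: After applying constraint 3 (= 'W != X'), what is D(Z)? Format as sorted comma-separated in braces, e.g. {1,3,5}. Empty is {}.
Constraint 1 (X + W = Z) on D(X)={3,6,8} D(W)={3,4,5} D(Z)={3,4,7}: X {3,6,8}->{3}; W {3,4,5}->{4}; Z {3,4,7}->{7}
Constraint 2 (V != Z) on D(V)={2,4,7} D(Z)={7}: V {2,4,7}->{2,4}
Constraint 3 (W != X) on D(W)={4} D(X)={3}: no change
So after constraint 3: D(Z) = {7}

Answer: {7}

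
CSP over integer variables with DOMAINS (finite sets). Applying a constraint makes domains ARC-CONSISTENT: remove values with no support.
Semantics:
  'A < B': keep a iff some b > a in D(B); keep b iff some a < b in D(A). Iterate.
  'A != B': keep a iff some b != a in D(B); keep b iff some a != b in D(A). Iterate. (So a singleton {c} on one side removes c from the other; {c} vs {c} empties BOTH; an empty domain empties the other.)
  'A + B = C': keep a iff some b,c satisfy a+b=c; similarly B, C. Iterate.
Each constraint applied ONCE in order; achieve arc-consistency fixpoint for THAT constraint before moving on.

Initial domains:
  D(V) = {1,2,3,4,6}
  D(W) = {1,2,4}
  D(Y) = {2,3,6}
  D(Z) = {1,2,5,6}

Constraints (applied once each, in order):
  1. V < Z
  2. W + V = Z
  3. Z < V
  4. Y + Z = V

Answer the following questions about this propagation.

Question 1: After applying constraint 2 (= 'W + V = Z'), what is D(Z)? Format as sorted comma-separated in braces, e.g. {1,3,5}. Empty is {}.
Constraint 1 (V < Z) on D(V)={1,2,3,4,6} D(Z)={1,2,5,6}: V {1,2,3,4,6}->{1,2,3,4}; Z {1,2,5,6}->{2,5,6}
Constraint 2 (W + V = Z) on D(W)={1,2,4} D(V)={1,2,3,4} D(Z)={2,5,6}: no change
So after constraint 2: D(Z) = {2,5,6}

Answer: {2,5,6}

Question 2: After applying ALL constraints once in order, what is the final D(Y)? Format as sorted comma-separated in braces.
Constraint 1 (V < Z) on D(V)={1,2,3,4,6} D(Z)={1,2,5,6}: V {1,2,3,4,6}->{1,2,3,4}; Z {1,2,5,6}->{2,5,6}
Constraint 2 (W + V = Z) on D(W)={1,2,4} D(V)={1,2,3,4} D(Z)={2,5,6}: no change
Constraint 3 (Z < V) on D(Z)={2,5,6} D(V)={1,2,3,4}: Z {2,5,6}->{2}; V {1,2,3,4}->{3,4}
Constraint 4 (Y + Z = V) on D(Y)={2,3,6} D(Z)={2} D(V)={3,4}: Y {2,3,6}->{2}; V {3,4}->{4}
So after all 4 constraints: D(Y) = {2}

Answer: {2}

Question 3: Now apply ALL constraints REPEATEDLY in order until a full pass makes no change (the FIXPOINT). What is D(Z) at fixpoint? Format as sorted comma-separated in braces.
pass 0 (initial): D(Z)={1,2,5,6}
pass 1: V {1,2,3,4,6}->{4}; Y {2,3,6}->{2}; Z {1,2,5,6}->{2}
pass 2: V {4}->{}; W {1,2,4}->{}; Y {2}->{}; Z {2}->{}
pass 3: no change
Fixpoint after 3 passes: D(Z) = {}

Answer: {}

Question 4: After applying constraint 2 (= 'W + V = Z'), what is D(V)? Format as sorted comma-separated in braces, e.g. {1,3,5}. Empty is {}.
Constraint 1 (V < Z) on D(V)={1,2,3,4,6} D(Z)={1,2,5,6}: V {1,2,3,4,6}->{1,2,3,4}; Z {1,2,5,6}->{2,5,6}
Constraint 2 (W + V = Z) on D(W)={1,2,4} D(V)={1,2,3,4} D(Z)={2,5,6}: no change
So after constraint 2: D(V) = {1,2,3,4}

Answer: {1,2,3,4}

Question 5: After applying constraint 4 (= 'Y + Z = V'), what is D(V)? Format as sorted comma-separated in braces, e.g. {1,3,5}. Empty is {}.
Answer: {4}

Derivation:
Constraint 1 (V < Z) on D(V)={1,2,3,4,6} D(Z)={1,2,5,6}: V {1,2,3,4,6}->{1,2,3,4}; Z {1,2,5,6}->{2,5,6}
Constraint 2 (W + V = Z) on D(W)={1,2,4} D(V)={1,2,3,4} D(Z)={2,5,6}: no change
Constraint 3 (Z < V) on D(Z)={2,5,6} D(V)={1,2,3,4}: Z {2,5,6}->{2}; V {1,2,3,4}->{3,4}
Constraint 4 (Y + Z = V) on D(Y)={2,3,6} D(Z)={2} D(V)={3,4}: Y {2,3,6}->{2}; V {3,4}->{4}
So after constraint 4: D(V) = {4}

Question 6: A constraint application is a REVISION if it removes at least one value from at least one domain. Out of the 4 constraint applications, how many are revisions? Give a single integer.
Answer: 3

Derivation:
Constraint 1 (V < Z) on D(V)={1,2,3,4,6} D(Z)={1,2,5,6}: V {1,2,3,4,6}->{1,2,3,4}; Z {1,2,5,6}->{2,5,6} => REVISION
Constraint 2 (W + V = Z) on D(W)={1,2,4} D(V)={1,2,3,4} D(Z)={2,5,6}: no change => not a revision
Constraint 3 (Z < V) on D(Z)={2,5,6} D(V)={1,2,3,4}: Z {2,5,6}->{2}; V {1,2,3,4}->{3,4} => REVISION
Constraint 4 (Y + Z = V) on D(Y)={2,3,6} D(Z)={2} D(V)={3,4}: Y {2,3,6}->{2}; V {3,4}->{4} => REVISION
Total revisions = 3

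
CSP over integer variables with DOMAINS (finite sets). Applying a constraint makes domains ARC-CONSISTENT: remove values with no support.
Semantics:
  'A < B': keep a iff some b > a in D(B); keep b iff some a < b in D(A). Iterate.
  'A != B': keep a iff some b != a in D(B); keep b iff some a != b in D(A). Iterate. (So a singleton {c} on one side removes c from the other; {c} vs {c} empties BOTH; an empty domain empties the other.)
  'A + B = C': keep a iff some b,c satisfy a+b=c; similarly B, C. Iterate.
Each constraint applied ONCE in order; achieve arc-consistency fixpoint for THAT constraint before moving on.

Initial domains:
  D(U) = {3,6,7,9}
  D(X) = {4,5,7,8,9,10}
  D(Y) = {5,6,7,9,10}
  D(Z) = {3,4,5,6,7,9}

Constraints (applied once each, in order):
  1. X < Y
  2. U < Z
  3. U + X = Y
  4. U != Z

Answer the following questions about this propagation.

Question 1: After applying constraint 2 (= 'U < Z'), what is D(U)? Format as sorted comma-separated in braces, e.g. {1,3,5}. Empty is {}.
Constraint 1 (X < Y) on D(X)={4,5,7,8,9,10} D(Y)={5,6,7,9,10}: X {4,5,7,8,9,10}->{4,5,7,8,9}
Constraint 2 (U < Z) on D(U)={3,6,7,9} D(Z)={3,4,5,6,7,9}: U {3,6,7,9}->{3,6,7}; Z {3,4,5,6,7,9}->{4,5,6,7,9}
So after constraint 2: D(U) = {3,6,7}

Answer: {3,6,7}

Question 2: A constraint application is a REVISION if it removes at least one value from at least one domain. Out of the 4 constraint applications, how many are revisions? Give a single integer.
Constraint 1 (X < Y) on D(X)={4,5,7,8,9,10} D(Y)={5,6,7,9,10}: X {4,5,7,8,9,10}->{4,5,7,8,9} => REVISION
Constraint 2 (U < Z) on D(U)={3,6,7,9} D(Z)={3,4,5,6,7,9}: U {3,6,7,9}->{3,6,7}; Z {3,4,5,6,7,9}->{4,5,6,7,9} => REVISION
Constraint 3 (U + X = Y) on D(U)={3,6,7} D(X)={4,5,7,8,9} D(Y)={5,6,7,9,10}: U {3,6,7}->{3,6}; X {4,5,7,8,9}->{4,7}; Y {5,6,7,9,10}->{7,10} => REVISION
Constraint 4 (U != Z) on D(U)={3,6} D(Z)={4,5,6,7,9}: no change => not a revision
Total revisions = 3

Answer: 3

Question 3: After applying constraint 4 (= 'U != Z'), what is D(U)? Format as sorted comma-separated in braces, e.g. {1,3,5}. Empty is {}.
Constraint 1 (X < Y) on D(X)={4,5,7,8,9,10} D(Y)={5,6,7,9,10}: X {4,5,7,8,9,10}->{4,5,7,8,9}
Constraint 2 (U < Z) on D(U)={3,6,7,9} D(Z)={3,4,5,6,7,9}: U {3,6,7,9}->{3,6,7}; Z {3,4,5,6,7,9}->{4,5,6,7,9}
Constraint 3 (U + X = Y) on D(U)={3,6,7} D(X)={4,5,7,8,9} D(Y)={5,6,7,9,10}: U {3,6,7}->{3,6}; X {4,5,7,8,9}->{4,7}; Y {5,6,7,9,10}->{7,10}
Constraint 4 (U != Z) on D(U)={3,6} D(Z)={4,5,6,7,9}: no change
So after constraint 4: D(U) = {3,6}

Answer: {3,6}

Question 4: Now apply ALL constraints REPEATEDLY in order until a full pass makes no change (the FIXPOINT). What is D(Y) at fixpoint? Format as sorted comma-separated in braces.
pass 0 (initial): D(Y)={5,6,7,9,10}
pass 1: U {3,6,7,9}->{3,6}; X {4,5,7,8,9,10}->{4,7}; Y {5,6,7,9,10}->{7,10}; Z {3,4,5,6,7,9}->{4,5,6,7,9}
pass 2: no change
Fixpoint after 2 passes: D(Y) = {7,10}

Answer: {7,10}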